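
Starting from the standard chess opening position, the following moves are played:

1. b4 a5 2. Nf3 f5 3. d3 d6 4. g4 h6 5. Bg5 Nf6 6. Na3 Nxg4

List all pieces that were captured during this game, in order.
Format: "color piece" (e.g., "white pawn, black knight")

Tracking captures:
  Nxg4: captured white pawn

white pawn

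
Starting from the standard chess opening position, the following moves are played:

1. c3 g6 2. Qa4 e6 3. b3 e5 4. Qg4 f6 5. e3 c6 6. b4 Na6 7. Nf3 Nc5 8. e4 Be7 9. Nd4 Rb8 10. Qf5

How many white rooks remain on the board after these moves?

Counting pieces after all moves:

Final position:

  a b c d e f g h
  ─────────────────
8│· ♜ ♝ ♛ ♚ · ♞ ♜│8
7│♟ ♟ · ♟ ♝ · · ♟│7
6│· · ♟ · · ♟ ♟ ·│6
5│· · ♞ · ♟ ♕ · ·│5
4│· ♙ · ♘ ♙ · · ·│4
3│· · ♙ · · · · ·│3
2│♙ · · ♙ · ♙ ♙ ♙│2
1│♖ ♘ ♗ · ♔ ♗ · ♖│1
  ─────────────────
  a b c d e f g h


2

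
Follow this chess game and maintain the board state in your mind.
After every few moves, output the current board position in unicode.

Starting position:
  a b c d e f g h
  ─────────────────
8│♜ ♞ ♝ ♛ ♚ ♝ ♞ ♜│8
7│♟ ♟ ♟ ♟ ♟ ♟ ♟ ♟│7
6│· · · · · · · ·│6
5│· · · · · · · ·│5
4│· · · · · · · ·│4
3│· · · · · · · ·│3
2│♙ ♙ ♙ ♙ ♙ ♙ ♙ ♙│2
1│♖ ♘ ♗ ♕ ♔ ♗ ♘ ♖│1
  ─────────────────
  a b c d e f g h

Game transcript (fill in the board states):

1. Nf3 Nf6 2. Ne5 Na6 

  a b c d e f g h
  ─────────────────
8│♜ · ♝ ♛ ♚ ♝ · ♜│8
7│♟ ♟ ♟ ♟ ♟ ♟ ♟ ♟│7
6│♞ · · · · ♞ · ·│6
5│· · · · ♘ · · ·│5
4│· · · · · · · ·│4
3│· · · · · · · ·│3
2│♙ ♙ ♙ ♙ ♙ ♙ ♙ ♙│2
1│♖ ♘ ♗ ♕ ♔ ♗ · ♖│1
  ─────────────────
  a b c d e f g h

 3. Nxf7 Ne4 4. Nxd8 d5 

  a b c d e f g h
  ─────────────────
8│♜ · ♝ ♘ ♚ ♝ · ♜│8
7│♟ ♟ ♟ · ♟ · ♟ ♟│7
6│♞ · · · · · · ·│6
5│· · · ♟ · · · ·│5
4│· · · · ♞ · · ·│4
3│· · · · · · · ·│3
2│♙ ♙ ♙ ♙ ♙ ♙ ♙ ♙│2
1│♖ ♘ ♗ ♕ ♔ ♗ · ♖│1
  ─────────────────
  a b c d e f g h

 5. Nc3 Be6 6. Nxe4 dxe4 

  a b c d e f g h
  ─────────────────
8│♜ · · ♘ ♚ ♝ · ♜│8
7│♟ ♟ ♟ · ♟ · ♟ ♟│7
6│♞ · · · ♝ · · ·│6
5│· · · · · · · ·│5
4│· · · · ♟ · · ·│4
3│· · · · · · · ·│3
2│♙ ♙ ♙ ♙ ♙ ♙ ♙ ♙│2
1│♖ · ♗ ♕ ♔ ♗ · ♖│1
  ─────────────────
  a b c d e f g h

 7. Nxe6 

  a b c d e f g h
  ─────────────────
8│♜ · · · ♚ ♝ · ♜│8
7│♟ ♟ ♟ · ♟ · ♟ ♟│7
6│♞ · · · ♘ · · ·│6
5│· · · · · · · ·│5
4│· · · · ♟ · · ·│4
3│· · · · · · · ·│3
2│♙ ♙ ♙ ♙ ♙ ♙ ♙ ♙│2
1│♖ · ♗ ♕ ♔ ♗ · ♖│1
  ─────────────────
  a b c d e f g h


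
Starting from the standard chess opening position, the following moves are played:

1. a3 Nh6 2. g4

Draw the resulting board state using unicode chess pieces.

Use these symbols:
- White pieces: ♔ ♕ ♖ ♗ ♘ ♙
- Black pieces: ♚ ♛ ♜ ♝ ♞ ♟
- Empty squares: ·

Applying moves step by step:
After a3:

♜ ♞ ♝ ♛ ♚ ♝ ♞ ♜
♟ ♟ ♟ ♟ ♟ ♟ ♟ ♟
· · · · · · · ·
· · · · · · · ·
· · · · · · · ·
♙ · · · · · · ·
· ♙ ♙ ♙ ♙ ♙ ♙ ♙
♖ ♘ ♗ ♕ ♔ ♗ ♘ ♖


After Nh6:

♜ ♞ ♝ ♛ ♚ ♝ · ♜
♟ ♟ ♟ ♟ ♟ ♟ ♟ ♟
· · · · · · · ♞
· · · · · · · ·
· · · · · · · ·
♙ · · · · · · ·
· ♙ ♙ ♙ ♙ ♙ ♙ ♙
♖ ♘ ♗ ♕ ♔ ♗ ♘ ♖


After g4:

♜ ♞ ♝ ♛ ♚ ♝ · ♜
♟ ♟ ♟ ♟ ♟ ♟ ♟ ♟
· · · · · · · ♞
· · · · · · · ·
· · · · · · ♙ ·
♙ · · · · · · ·
· ♙ ♙ ♙ ♙ ♙ · ♙
♖ ♘ ♗ ♕ ♔ ♗ ♘ ♖



  a b c d e f g h
  ─────────────────
8│♜ ♞ ♝ ♛ ♚ ♝ · ♜│8
7│♟ ♟ ♟ ♟ ♟ ♟ ♟ ♟│7
6│· · · · · · · ♞│6
5│· · · · · · · ·│5
4│· · · · · · ♙ ·│4
3│♙ · · · · · · ·│3
2│· ♙ ♙ ♙ ♙ ♙ · ♙│2
1│♖ ♘ ♗ ♕ ♔ ♗ ♘ ♖│1
  ─────────────────
  a b c d e f g h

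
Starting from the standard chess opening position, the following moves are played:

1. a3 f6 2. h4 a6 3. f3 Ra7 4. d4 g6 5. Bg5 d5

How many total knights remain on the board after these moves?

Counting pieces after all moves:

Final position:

  a b c d e f g h
  ─────────────────
8│· ♞ ♝ ♛ ♚ ♝ ♞ ♜│8
7│♜ ♟ ♟ · ♟ · · ♟│7
6│♟ · · · · ♟ ♟ ·│6
5│· · · ♟ · · ♗ ·│5
4│· · · ♙ · · · ♙│4
3│♙ · · · · ♙ · ·│3
2│· ♙ ♙ · ♙ · ♙ ·│2
1│♖ ♘ · ♕ ♔ ♗ ♘ ♖│1
  ─────────────────
  a b c d e f g h


4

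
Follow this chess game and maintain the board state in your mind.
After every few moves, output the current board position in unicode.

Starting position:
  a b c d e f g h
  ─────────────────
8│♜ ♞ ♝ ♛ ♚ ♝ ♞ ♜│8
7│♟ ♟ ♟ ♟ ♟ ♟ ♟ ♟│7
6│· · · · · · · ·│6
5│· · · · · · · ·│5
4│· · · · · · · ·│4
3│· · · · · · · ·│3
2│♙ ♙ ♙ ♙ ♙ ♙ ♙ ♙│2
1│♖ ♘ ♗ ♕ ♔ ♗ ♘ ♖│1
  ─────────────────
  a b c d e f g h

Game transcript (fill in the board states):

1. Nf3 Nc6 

  a b c d e f g h
  ─────────────────
8│♜ · ♝ ♛ ♚ ♝ ♞ ♜│8
7│♟ ♟ ♟ ♟ ♟ ♟ ♟ ♟│7
6│· · ♞ · · · · ·│6
5│· · · · · · · ·│5
4│· · · · · · · ·│4
3│· · · · · ♘ · ·│3
2│♙ ♙ ♙ ♙ ♙ ♙ ♙ ♙│2
1│♖ ♘ ♗ ♕ ♔ ♗ · ♖│1
  ─────────────────
  a b c d e f g h

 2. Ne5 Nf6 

  a b c d e f g h
  ─────────────────
8│♜ · ♝ ♛ ♚ ♝ · ♜│8
7│♟ ♟ ♟ ♟ ♟ ♟ ♟ ♟│7
6│· · ♞ · · ♞ · ·│6
5│· · · · ♘ · · ·│5
4│· · · · · · · ·│4
3│· · · · · · · ·│3
2│♙ ♙ ♙ ♙ ♙ ♙ ♙ ♙│2
1│♖ ♘ ♗ ♕ ♔ ♗ · ♖│1
  ─────────────────
  a b c d e f g h

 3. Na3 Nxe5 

  a b c d e f g h
  ─────────────────
8│♜ · ♝ ♛ ♚ ♝ · ♜│8
7│♟ ♟ ♟ ♟ ♟ ♟ ♟ ♟│7
6│· · · · · ♞ · ·│6
5│· · · · ♞ · · ·│5
4│· · · · · · · ·│4
3│♘ · · · · · · ·│3
2│♙ ♙ ♙ ♙ ♙ ♙ ♙ ♙│2
1│♖ · ♗ ♕ ♔ ♗ · ♖│1
  ─────────────────
  a b c d e f g h



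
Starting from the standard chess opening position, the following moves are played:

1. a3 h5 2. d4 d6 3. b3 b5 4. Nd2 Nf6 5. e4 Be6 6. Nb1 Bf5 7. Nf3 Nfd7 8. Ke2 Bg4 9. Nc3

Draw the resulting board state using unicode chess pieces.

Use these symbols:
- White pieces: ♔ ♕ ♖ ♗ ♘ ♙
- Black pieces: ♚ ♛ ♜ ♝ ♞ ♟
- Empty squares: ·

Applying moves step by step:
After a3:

♜ ♞ ♝ ♛ ♚ ♝ ♞ ♜
♟ ♟ ♟ ♟ ♟ ♟ ♟ ♟
· · · · · · · ·
· · · · · · · ·
· · · · · · · ·
♙ · · · · · · ·
· ♙ ♙ ♙ ♙ ♙ ♙ ♙
♖ ♘ ♗ ♕ ♔ ♗ ♘ ♖


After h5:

♜ ♞ ♝ ♛ ♚ ♝ ♞ ♜
♟ ♟ ♟ ♟ ♟ ♟ ♟ ·
· · · · · · · ·
· · · · · · · ♟
· · · · · · · ·
♙ · · · · · · ·
· ♙ ♙ ♙ ♙ ♙ ♙ ♙
♖ ♘ ♗ ♕ ♔ ♗ ♘ ♖


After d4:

♜ ♞ ♝ ♛ ♚ ♝ ♞ ♜
♟ ♟ ♟ ♟ ♟ ♟ ♟ ·
· · · · · · · ·
· · · · · · · ♟
· · · ♙ · · · ·
♙ · · · · · · ·
· ♙ ♙ · ♙ ♙ ♙ ♙
♖ ♘ ♗ ♕ ♔ ♗ ♘ ♖


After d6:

♜ ♞ ♝ ♛ ♚ ♝ ♞ ♜
♟ ♟ ♟ · ♟ ♟ ♟ ·
· · · ♟ · · · ·
· · · · · · · ♟
· · · ♙ · · · ·
♙ · · · · · · ·
· ♙ ♙ · ♙ ♙ ♙ ♙
♖ ♘ ♗ ♕ ♔ ♗ ♘ ♖


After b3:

♜ ♞ ♝ ♛ ♚ ♝ ♞ ♜
♟ ♟ ♟ · ♟ ♟ ♟ ·
· · · ♟ · · · ·
· · · · · · · ♟
· · · ♙ · · · ·
♙ ♙ · · · · · ·
· · ♙ · ♙ ♙ ♙ ♙
♖ ♘ ♗ ♕ ♔ ♗ ♘ ♖


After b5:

♜ ♞ ♝ ♛ ♚ ♝ ♞ ♜
♟ · ♟ · ♟ ♟ ♟ ·
· · · ♟ · · · ·
· ♟ · · · · · ♟
· · · ♙ · · · ·
♙ ♙ · · · · · ·
· · ♙ · ♙ ♙ ♙ ♙
♖ ♘ ♗ ♕ ♔ ♗ ♘ ♖


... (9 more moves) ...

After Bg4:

♜ ♞ · ♛ ♚ ♝ · ♜
♟ · ♟ ♞ ♟ ♟ ♟ ·
· · · ♟ · · · ·
· ♟ · · · · · ♟
· · · ♙ ♙ · ♝ ·
♙ ♙ · · · ♘ · ·
· · ♙ · ♔ ♙ ♙ ♙
♖ ♘ ♗ ♕ · ♗ · ♖


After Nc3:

♜ ♞ · ♛ ♚ ♝ · ♜
♟ · ♟ ♞ ♟ ♟ ♟ ·
· · · ♟ · · · ·
· ♟ · · · · · ♟
· · · ♙ ♙ · ♝ ·
♙ ♙ ♘ · · ♘ · ·
· · ♙ · ♔ ♙ ♙ ♙
♖ · ♗ ♕ · ♗ · ♖



  a b c d e f g h
  ─────────────────
8│♜ ♞ · ♛ ♚ ♝ · ♜│8
7│♟ · ♟ ♞ ♟ ♟ ♟ ·│7
6│· · · ♟ · · · ·│6
5│· ♟ · · · · · ♟│5
4│· · · ♙ ♙ · ♝ ·│4
3│♙ ♙ ♘ · · ♘ · ·│3
2│· · ♙ · ♔ ♙ ♙ ♙│2
1│♖ · ♗ ♕ · ♗ · ♖│1
  ─────────────────
  a b c d e f g h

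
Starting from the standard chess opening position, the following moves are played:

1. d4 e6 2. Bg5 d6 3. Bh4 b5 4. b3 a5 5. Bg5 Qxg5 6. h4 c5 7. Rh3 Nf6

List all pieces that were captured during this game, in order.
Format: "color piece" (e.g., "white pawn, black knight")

Tracking captures:
  Qxg5: captured white bishop

white bishop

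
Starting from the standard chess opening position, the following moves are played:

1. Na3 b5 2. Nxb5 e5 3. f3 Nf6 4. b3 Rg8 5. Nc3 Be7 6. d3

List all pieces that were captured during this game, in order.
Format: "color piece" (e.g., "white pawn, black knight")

Tracking captures:
  Nxb5: captured black pawn

black pawn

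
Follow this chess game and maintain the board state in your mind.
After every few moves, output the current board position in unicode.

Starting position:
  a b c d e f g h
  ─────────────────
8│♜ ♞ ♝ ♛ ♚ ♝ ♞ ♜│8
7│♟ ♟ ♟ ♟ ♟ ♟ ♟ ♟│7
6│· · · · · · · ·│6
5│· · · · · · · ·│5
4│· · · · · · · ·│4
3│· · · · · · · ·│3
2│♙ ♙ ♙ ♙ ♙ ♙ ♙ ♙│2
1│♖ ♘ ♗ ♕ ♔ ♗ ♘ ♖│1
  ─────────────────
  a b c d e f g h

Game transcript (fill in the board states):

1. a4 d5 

  a b c d e f g h
  ─────────────────
8│♜ ♞ ♝ ♛ ♚ ♝ ♞ ♜│8
7│♟ ♟ ♟ · ♟ ♟ ♟ ♟│7
6│· · · · · · · ·│6
5│· · · ♟ · · · ·│5
4│♙ · · · · · · ·│4
3│· · · · · · · ·│3
2│· ♙ ♙ ♙ ♙ ♙ ♙ ♙│2
1│♖ ♘ ♗ ♕ ♔ ♗ ♘ ♖│1
  ─────────────────
  a b c d e f g h

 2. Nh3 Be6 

  a b c d e f g h
  ─────────────────
8│♜ ♞ · ♛ ♚ ♝ ♞ ♜│8
7│♟ ♟ ♟ · ♟ ♟ ♟ ♟│7
6│· · · · ♝ · · ·│6
5│· · · ♟ · · · ·│5
4│♙ · · · · · · ·│4
3│· · · · · · · ♘│3
2│· ♙ ♙ ♙ ♙ ♙ ♙ ♙│2
1│♖ ♘ ♗ ♕ ♔ ♗ · ♖│1
  ─────────────────
  a b c d e f g h

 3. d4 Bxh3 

  a b c d e f g h
  ─────────────────
8│♜ ♞ · ♛ ♚ ♝ ♞ ♜│8
7│♟ ♟ ♟ · ♟ ♟ ♟ ♟│7
6│· · · · · · · ·│6
5│· · · ♟ · · · ·│5
4│♙ · · ♙ · · · ·│4
3│· · · · · · · ♝│3
2│· ♙ ♙ · ♙ ♙ ♙ ♙│2
1│♖ ♘ ♗ ♕ ♔ ♗ · ♖│1
  ─────────────────
  a b c d e f g h

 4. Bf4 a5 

  a b c d e f g h
  ─────────────────
8│♜ ♞ · ♛ ♚ ♝ ♞ ♜│8
7│· ♟ ♟ · ♟ ♟ ♟ ♟│7
6│· · · · · · · ·│6
5│♟ · · ♟ · · · ·│5
4│♙ · · ♙ · ♗ · ·│4
3│· · · · · · · ♝│3
2│· ♙ ♙ · ♙ ♙ ♙ ♙│2
1│♖ ♘ · ♕ ♔ ♗ · ♖│1
  ─────────────────
  a b c d e f g h



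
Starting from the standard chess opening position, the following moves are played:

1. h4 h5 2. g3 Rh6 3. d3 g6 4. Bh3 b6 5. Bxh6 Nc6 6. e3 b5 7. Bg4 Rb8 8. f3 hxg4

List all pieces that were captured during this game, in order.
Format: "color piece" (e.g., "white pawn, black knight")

Tracking captures:
  Bxh6: captured black rook
  hxg4: captured white bishop

black rook, white bishop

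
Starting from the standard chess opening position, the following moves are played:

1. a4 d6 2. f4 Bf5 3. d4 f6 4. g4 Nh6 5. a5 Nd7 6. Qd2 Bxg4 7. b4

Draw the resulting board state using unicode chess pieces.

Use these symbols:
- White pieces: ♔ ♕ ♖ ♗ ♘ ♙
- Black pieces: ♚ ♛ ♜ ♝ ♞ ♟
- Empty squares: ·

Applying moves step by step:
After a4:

♜ ♞ ♝ ♛ ♚ ♝ ♞ ♜
♟ ♟ ♟ ♟ ♟ ♟ ♟ ♟
· · · · · · · ·
· · · · · · · ·
♙ · · · · · · ·
· · · · · · · ·
· ♙ ♙ ♙ ♙ ♙ ♙ ♙
♖ ♘ ♗ ♕ ♔ ♗ ♘ ♖


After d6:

♜ ♞ ♝ ♛ ♚ ♝ ♞ ♜
♟ ♟ ♟ · ♟ ♟ ♟ ♟
· · · ♟ · · · ·
· · · · · · · ·
♙ · · · · · · ·
· · · · · · · ·
· ♙ ♙ ♙ ♙ ♙ ♙ ♙
♖ ♘ ♗ ♕ ♔ ♗ ♘ ♖


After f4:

♜ ♞ ♝ ♛ ♚ ♝ ♞ ♜
♟ ♟ ♟ · ♟ ♟ ♟ ♟
· · · ♟ · · · ·
· · · · · · · ·
♙ · · · · ♙ · ·
· · · · · · · ·
· ♙ ♙ ♙ ♙ · ♙ ♙
♖ ♘ ♗ ♕ ♔ ♗ ♘ ♖


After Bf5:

♜ ♞ · ♛ ♚ ♝ ♞ ♜
♟ ♟ ♟ · ♟ ♟ ♟ ♟
· · · ♟ · · · ·
· · · · · ♝ · ·
♙ · · · · ♙ · ·
· · · · · · · ·
· ♙ ♙ ♙ ♙ · ♙ ♙
♖ ♘ ♗ ♕ ♔ ♗ ♘ ♖


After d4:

♜ ♞ · ♛ ♚ ♝ ♞ ♜
♟ ♟ ♟ · ♟ ♟ ♟ ♟
· · · ♟ · · · ·
· · · · · ♝ · ·
♙ · · ♙ · ♙ · ·
· · · · · · · ·
· ♙ ♙ · ♙ · ♙ ♙
♖ ♘ ♗ ♕ ♔ ♗ ♘ ♖


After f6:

♜ ♞ · ♛ ♚ ♝ ♞ ♜
♟ ♟ ♟ · ♟ · ♟ ♟
· · · ♟ · ♟ · ·
· · · · · ♝ · ·
♙ · · ♙ · ♙ · ·
· · · · · · · ·
· ♙ ♙ · ♙ · ♙ ♙
♖ ♘ ♗ ♕ ♔ ♗ ♘ ♖


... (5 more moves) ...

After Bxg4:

♜ · · ♛ ♚ ♝ · ♜
♟ ♟ ♟ ♞ ♟ · ♟ ♟
· · · ♟ · ♟ · ♞
♙ · · · · · · ·
· · · ♙ · ♙ ♝ ·
· · · · · · · ·
· ♙ ♙ ♕ ♙ · · ♙
♖ ♘ ♗ · ♔ ♗ ♘ ♖


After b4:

♜ · · ♛ ♚ ♝ · ♜
♟ ♟ ♟ ♞ ♟ · ♟ ♟
· · · ♟ · ♟ · ♞
♙ · · · · · · ·
· ♙ · ♙ · ♙ ♝ ·
· · · · · · · ·
· · ♙ ♕ ♙ · · ♙
♖ ♘ ♗ · ♔ ♗ ♘ ♖



  a b c d e f g h
  ─────────────────
8│♜ · · ♛ ♚ ♝ · ♜│8
7│♟ ♟ ♟ ♞ ♟ · ♟ ♟│7
6│· · · ♟ · ♟ · ♞│6
5│♙ · · · · · · ·│5
4│· ♙ · ♙ · ♙ ♝ ·│4
3│· · · · · · · ·│3
2│· · ♙ ♕ ♙ · · ♙│2
1│♖ ♘ ♗ · ♔ ♗ ♘ ♖│1
  ─────────────────
  a b c d e f g h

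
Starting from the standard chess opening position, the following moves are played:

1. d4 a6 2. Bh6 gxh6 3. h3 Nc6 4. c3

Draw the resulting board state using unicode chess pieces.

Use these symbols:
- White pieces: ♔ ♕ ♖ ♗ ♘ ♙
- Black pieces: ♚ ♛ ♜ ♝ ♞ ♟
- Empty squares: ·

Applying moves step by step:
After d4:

♜ ♞ ♝ ♛ ♚ ♝ ♞ ♜
♟ ♟ ♟ ♟ ♟ ♟ ♟ ♟
· · · · · · · ·
· · · · · · · ·
· · · ♙ · · · ·
· · · · · · · ·
♙ ♙ ♙ · ♙ ♙ ♙ ♙
♖ ♘ ♗ ♕ ♔ ♗ ♘ ♖


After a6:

♜ ♞ ♝ ♛ ♚ ♝ ♞ ♜
· ♟ ♟ ♟ ♟ ♟ ♟ ♟
♟ · · · · · · ·
· · · · · · · ·
· · · ♙ · · · ·
· · · · · · · ·
♙ ♙ ♙ · ♙ ♙ ♙ ♙
♖ ♘ ♗ ♕ ♔ ♗ ♘ ♖


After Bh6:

♜ ♞ ♝ ♛ ♚ ♝ ♞ ♜
· ♟ ♟ ♟ ♟ ♟ ♟ ♟
♟ · · · · · · ♗
· · · · · · · ·
· · · ♙ · · · ·
· · · · · · · ·
♙ ♙ ♙ · ♙ ♙ ♙ ♙
♖ ♘ · ♕ ♔ ♗ ♘ ♖


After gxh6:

♜ ♞ ♝ ♛ ♚ ♝ ♞ ♜
· ♟ ♟ ♟ ♟ ♟ · ♟
♟ · · · · · · ♟
· · · · · · · ·
· · · ♙ · · · ·
· · · · · · · ·
♙ ♙ ♙ · ♙ ♙ ♙ ♙
♖ ♘ · ♕ ♔ ♗ ♘ ♖


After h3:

♜ ♞ ♝ ♛ ♚ ♝ ♞ ♜
· ♟ ♟ ♟ ♟ ♟ · ♟
♟ · · · · · · ♟
· · · · · · · ·
· · · ♙ · · · ·
· · · · · · · ♙
♙ ♙ ♙ · ♙ ♙ ♙ ·
♖ ♘ · ♕ ♔ ♗ ♘ ♖


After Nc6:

♜ · ♝ ♛ ♚ ♝ ♞ ♜
· ♟ ♟ ♟ ♟ ♟ · ♟
♟ · ♞ · · · · ♟
· · · · · · · ·
· · · ♙ · · · ·
· · · · · · · ♙
♙ ♙ ♙ · ♙ ♙ ♙ ·
♖ ♘ · ♕ ♔ ♗ ♘ ♖


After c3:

♜ · ♝ ♛ ♚ ♝ ♞ ♜
· ♟ ♟ ♟ ♟ ♟ · ♟
♟ · ♞ · · · · ♟
· · · · · · · ·
· · · ♙ · · · ·
· · ♙ · · · · ♙
♙ ♙ · · ♙ ♙ ♙ ·
♖ ♘ · ♕ ♔ ♗ ♘ ♖



  a b c d e f g h
  ─────────────────
8│♜ · ♝ ♛ ♚ ♝ ♞ ♜│8
7│· ♟ ♟ ♟ ♟ ♟ · ♟│7
6│♟ · ♞ · · · · ♟│6
5│· · · · · · · ·│5
4│· · · ♙ · · · ·│4
3│· · ♙ · · · · ♙│3
2│♙ ♙ · · ♙ ♙ ♙ ·│2
1│♖ ♘ · ♕ ♔ ♗ ♘ ♖│1
  ─────────────────
  a b c d e f g h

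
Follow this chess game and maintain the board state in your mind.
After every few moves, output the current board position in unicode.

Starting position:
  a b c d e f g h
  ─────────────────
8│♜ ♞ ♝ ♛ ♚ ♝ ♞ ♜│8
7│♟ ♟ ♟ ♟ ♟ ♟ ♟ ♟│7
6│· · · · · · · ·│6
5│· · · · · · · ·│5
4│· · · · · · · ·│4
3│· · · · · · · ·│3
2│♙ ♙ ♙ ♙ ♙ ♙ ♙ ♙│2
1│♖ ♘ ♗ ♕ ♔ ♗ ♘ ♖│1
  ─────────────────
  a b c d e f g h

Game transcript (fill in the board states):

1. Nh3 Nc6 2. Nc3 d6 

  a b c d e f g h
  ─────────────────
8│♜ · ♝ ♛ ♚ ♝ ♞ ♜│8
7│♟ ♟ ♟ · ♟ ♟ ♟ ♟│7
6│· · ♞ ♟ · · · ·│6
5│· · · · · · · ·│5
4│· · · · · · · ·│4
3│· · ♘ · · · · ♘│3
2│♙ ♙ ♙ ♙ ♙ ♙ ♙ ♙│2
1│♖ · ♗ ♕ ♔ ♗ · ♖│1
  ─────────────────
  a b c d e f g h

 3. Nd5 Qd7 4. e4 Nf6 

  a b c d e f g h
  ─────────────────
8│♜ · ♝ · ♚ ♝ · ♜│8
7│♟ ♟ ♟ ♛ ♟ ♟ ♟ ♟│7
6│· · ♞ ♟ · ♞ · ·│6
5│· · · ♘ · · · ·│5
4│· · · · ♙ · · ·│4
3│· · · · · · · ♘│3
2│♙ ♙ ♙ ♙ · ♙ ♙ ♙│2
1│♖ · ♗ ♕ ♔ ♗ · ♖│1
  ─────────────────
  a b c d e f g h

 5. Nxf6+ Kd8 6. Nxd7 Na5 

  a b c d e f g h
  ─────────────────
8│♜ · ♝ ♚ · ♝ · ♜│8
7│♟ ♟ ♟ ♘ ♟ ♟ ♟ ♟│7
6│· · · ♟ · · · ·│6
5│♞ · · · · · · ·│5
4│· · · · ♙ · · ·│4
3│· · · · · · · ♘│3
2│♙ ♙ ♙ ♙ · ♙ ♙ ♙│2
1│♖ · ♗ ♕ ♔ ♗ · ♖│1
  ─────────────────
  a b c d e f g h



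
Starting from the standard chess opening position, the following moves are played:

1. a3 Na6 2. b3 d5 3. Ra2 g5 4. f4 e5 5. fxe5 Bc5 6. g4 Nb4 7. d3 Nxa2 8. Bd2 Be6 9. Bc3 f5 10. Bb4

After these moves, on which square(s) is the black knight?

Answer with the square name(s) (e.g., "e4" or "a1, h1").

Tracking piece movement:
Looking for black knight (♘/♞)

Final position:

  a b c d e f g h
  ─────────────────
8│♜ · · ♛ ♚ · ♞ ♜│8
7│♟ ♟ ♟ · · · · ♟│7
6│· · · · ♝ · · ·│6
5│· · ♝ ♟ ♙ ♟ ♟ ·│5
4│· ♗ · · · · ♙ ·│4
3│♙ ♙ · ♙ · · · ·│3
2│♞ · ♙ · ♙ · · ♙│2
1│· ♘ · ♕ ♔ ♗ ♘ ♖│1
  ─────────────────
  a b c d e f g h


a2, g8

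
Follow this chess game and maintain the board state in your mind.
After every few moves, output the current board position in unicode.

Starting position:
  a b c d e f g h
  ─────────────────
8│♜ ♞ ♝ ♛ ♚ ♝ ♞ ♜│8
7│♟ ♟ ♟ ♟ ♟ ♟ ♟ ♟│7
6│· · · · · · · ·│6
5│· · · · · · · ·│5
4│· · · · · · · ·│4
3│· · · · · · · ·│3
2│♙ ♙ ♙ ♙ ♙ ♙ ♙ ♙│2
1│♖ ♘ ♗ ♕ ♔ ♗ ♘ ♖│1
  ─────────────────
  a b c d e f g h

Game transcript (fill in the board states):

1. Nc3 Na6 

  a b c d e f g h
  ─────────────────
8│♜ · ♝ ♛ ♚ ♝ ♞ ♜│8
7│♟ ♟ ♟ ♟ ♟ ♟ ♟ ♟│7
6│♞ · · · · · · ·│6
5│· · · · · · · ·│5
4│· · · · · · · ·│4
3│· · ♘ · · · · ·│3
2│♙ ♙ ♙ ♙ ♙ ♙ ♙ ♙│2
1│♖ · ♗ ♕ ♔ ♗ ♘ ♖│1
  ─────────────────
  a b c d e f g h

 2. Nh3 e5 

  a b c d e f g h
  ─────────────────
8│♜ · ♝ ♛ ♚ ♝ ♞ ♜│8
7│♟ ♟ ♟ ♟ · ♟ ♟ ♟│7
6│♞ · · · · · · ·│6
5│· · · · ♟ · · ·│5
4│· · · · · · · ·│4
3│· · ♘ · · · · ♘│3
2│♙ ♙ ♙ ♙ ♙ ♙ ♙ ♙│2
1│♖ · ♗ ♕ ♔ ♗ · ♖│1
  ─────────────────
  a b c d e f g h

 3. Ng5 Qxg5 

  a b c d e f g h
  ─────────────────
8│♜ · ♝ · ♚ ♝ ♞ ♜│8
7│♟ ♟ ♟ ♟ · ♟ ♟ ♟│7
6│♞ · · · · · · ·│6
5│· · · · ♟ · ♛ ·│5
4│· · · · · · · ·│4
3│· · ♘ · · · · ·│3
2│♙ ♙ ♙ ♙ ♙ ♙ ♙ ♙│2
1│♖ · ♗ ♕ ♔ ♗ · ♖│1
  ─────────────────
  a b c d e f g h

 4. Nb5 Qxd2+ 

  a b c d e f g h
  ─────────────────
8│♜ · ♝ · ♚ ♝ ♞ ♜│8
7│♟ ♟ ♟ ♟ · ♟ ♟ ♟│7
6│♞ · · · · · · ·│6
5│· ♘ · · ♟ · · ·│5
4│· · · · · · · ·│4
3│· · · · · · · ·│3
2│♙ ♙ ♙ ♛ ♙ ♙ ♙ ♙│2
1│♖ · ♗ ♕ ♔ ♗ · ♖│1
  ─────────────────
  a b c d e f g h



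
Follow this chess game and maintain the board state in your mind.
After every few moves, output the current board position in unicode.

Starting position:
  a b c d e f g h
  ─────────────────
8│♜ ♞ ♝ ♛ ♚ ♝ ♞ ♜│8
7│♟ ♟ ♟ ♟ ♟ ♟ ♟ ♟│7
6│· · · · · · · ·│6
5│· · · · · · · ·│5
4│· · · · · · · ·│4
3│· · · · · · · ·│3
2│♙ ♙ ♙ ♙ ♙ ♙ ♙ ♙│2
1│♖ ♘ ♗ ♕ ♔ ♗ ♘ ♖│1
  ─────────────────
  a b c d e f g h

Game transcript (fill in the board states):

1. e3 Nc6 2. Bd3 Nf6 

  a b c d e f g h
  ─────────────────
8│♜ · ♝ ♛ ♚ ♝ · ♜│8
7│♟ ♟ ♟ ♟ ♟ ♟ ♟ ♟│7
6│· · ♞ · · ♞ · ·│6
5│· · · · · · · ·│5
4│· · · · · · · ·│4
3│· · · ♗ ♙ · · ·│3
2│♙ ♙ ♙ ♙ · ♙ ♙ ♙│2
1│♖ ♘ ♗ ♕ ♔ · ♘ ♖│1
  ─────────────────
  a b c d e f g h

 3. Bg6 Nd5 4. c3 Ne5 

  a b c d e f g h
  ─────────────────
8│♜ · ♝ ♛ ♚ ♝ · ♜│8
7│♟ ♟ ♟ ♟ ♟ ♟ ♟ ♟│7
6│· · · · · · ♗ ·│6
5│· · · ♞ ♞ · · ·│5
4│· · · · · · · ·│4
3│· · ♙ · ♙ · · ·│3
2│♙ ♙ · ♙ · ♙ ♙ ♙│2
1│♖ ♘ ♗ ♕ ♔ · ♘ ♖│1
  ─────────────────
  a b c d e f g h

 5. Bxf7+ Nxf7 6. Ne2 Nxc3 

  a b c d e f g h
  ─────────────────
8│♜ · ♝ ♛ ♚ ♝ · ♜│8
7│♟ ♟ ♟ ♟ ♟ ♞ ♟ ♟│7
6│· · · · · · · ·│6
5│· · · · · · · ·│5
4│· · · · · · · ·│4
3│· · ♞ · ♙ · · ·│3
2│♙ ♙ · ♙ ♘ ♙ ♙ ♙│2
1│♖ ♘ ♗ ♕ ♔ · · ♖│1
  ─────────────────
  a b c d e f g h

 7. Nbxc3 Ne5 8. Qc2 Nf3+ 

  a b c d e f g h
  ─────────────────
8│♜ · ♝ ♛ ♚ ♝ · ♜│8
7│♟ ♟ ♟ ♟ ♟ · ♟ ♟│7
6│· · · · · · · ·│6
5│· · · · · · · ·│5
4│· · · · · · · ·│4
3│· · ♘ · ♙ ♞ · ·│3
2│♙ ♙ ♕ ♙ ♘ ♙ ♙ ♙│2
1│♖ · ♗ · ♔ · · ♖│1
  ─────────────────
  a b c d e f g h

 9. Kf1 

  a b c d e f g h
  ─────────────────
8│♜ · ♝ ♛ ♚ ♝ · ♜│8
7│♟ ♟ ♟ ♟ ♟ · ♟ ♟│7
6│· · · · · · · ·│6
5│· · · · · · · ·│5
4│· · · · · · · ·│4
3│· · ♘ · ♙ ♞ · ·│3
2│♙ ♙ ♕ ♙ ♘ ♙ ♙ ♙│2
1│♖ · ♗ · · ♔ · ♖│1
  ─────────────────
  a b c d e f g h


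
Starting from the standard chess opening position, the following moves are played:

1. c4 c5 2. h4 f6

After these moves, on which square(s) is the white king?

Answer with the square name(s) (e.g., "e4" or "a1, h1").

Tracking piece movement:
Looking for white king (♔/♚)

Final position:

  a b c d e f g h
  ─────────────────
8│♜ ♞ ♝ ♛ ♚ ♝ ♞ ♜│8
7│♟ ♟ · ♟ ♟ · ♟ ♟│7
6│· · · · · ♟ · ·│6
5│· · ♟ · · · · ·│5
4│· · ♙ · · · · ♙│4
3│· · · · · · · ·│3
2│♙ ♙ · ♙ ♙ ♙ ♙ ·│2
1│♖ ♘ ♗ ♕ ♔ ♗ ♘ ♖│1
  ─────────────────
  a b c d e f g h


e1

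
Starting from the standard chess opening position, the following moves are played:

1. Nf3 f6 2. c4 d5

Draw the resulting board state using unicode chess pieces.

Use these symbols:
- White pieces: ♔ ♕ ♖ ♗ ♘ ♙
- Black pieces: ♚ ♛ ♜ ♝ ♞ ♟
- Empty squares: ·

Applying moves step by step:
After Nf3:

♜ ♞ ♝ ♛ ♚ ♝ ♞ ♜
♟ ♟ ♟ ♟ ♟ ♟ ♟ ♟
· · · · · · · ·
· · · · · · · ·
· · · · · · · ·
· · · · · ♘ · ·
♙ ♙ ♙ ♙ ♙ ♙ ♙ ♙
♖ ♘ ♗ ♕ ♔ ♗ · ♖


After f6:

♜ ♞ ♝ ♛ ♚ ♝ ♞ ♜
♟ ♟ ♟ ♟ ♟ · ♟ ♟
· · · · · ♟ · ·
· · · · · · · ·
· · · · · · · ·
· · · · · ♘ · ·
♙ ♙ ♙ ♙ ♙ ♙ ♙ ♙
♖ ♘ ♗ ♕ ♔ ♗ · ♖


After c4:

♜ ♞ ♝ ♛ ♚ ♝ ♞ ♜
♟ ♟ ♟ ♟ ♟ · ♟ ♟
· · · · · ♟ · ·
· · · · · · · ·
· · ♙ · · · · ·
· · · · · ♘ · ·
♙ ♙ · ♙ ♙ ♙ ♙ ♙
♖ ♘ ♗ ♕ ♔ ♗ · ♖


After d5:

♜ ♞ ♝ ♛ ♚ ♝ ♞ ♜
♟ ♟ ♟ · ♟ · ♟ ♟
· · · · · ♟ · ·
· · · ♟ · · · ·
· · ♙ · · · · ·
· · · · · ♘ · ·
♙ ♙ · ♙ ♙ ♙ ♙ ♙
♖ ♘ ♗ ♕ ♔ ♗ · ♖



  a b c d e f g h
  ─────────────────
8│♜ ♞ ♝ ♛ ♚ ♝ ♞ ♜│8
7│♟ ♟ ♟ · ♟ · ♟ ♟│7
6│· · · · · ♟ · ·│6
5│· · · ♟ · · · ·│5
4│· · ♙ · · · · ·│4
3│· · · · · ♘ · ·│3
2│♙ ♙ · ♙ ♙ ♙ ♙ ♙│2
1│♖ ♘ ♗ ♕ ♔ ♗ · ♖│1
  ─────────────────
  a b c d e f g h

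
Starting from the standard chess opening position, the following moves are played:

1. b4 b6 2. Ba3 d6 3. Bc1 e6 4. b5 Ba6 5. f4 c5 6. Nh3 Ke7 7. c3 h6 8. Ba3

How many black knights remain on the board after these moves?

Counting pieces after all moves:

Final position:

  a b c d e f g h
  ─────────────────
8│♜ ♞ · ♛ · ♝ ♞ ♜│8
7│♟ · · · ♚ ♟ ♟ ·│7
6│♝ ♟ · ♟ ♟ · · ♟│6
5│· ♙ ♟ · · · · ·│5
4│· · · · · ♙ · ·│4
3│♗ · ♙ · · · · ♘│3
2│♙ · · ♙ ♙ · ♙ ♙│2
1│♖ ♘ · ♕ ♔ ♗ · ♖│1
  ─────────────────
  a b c d e f g h


2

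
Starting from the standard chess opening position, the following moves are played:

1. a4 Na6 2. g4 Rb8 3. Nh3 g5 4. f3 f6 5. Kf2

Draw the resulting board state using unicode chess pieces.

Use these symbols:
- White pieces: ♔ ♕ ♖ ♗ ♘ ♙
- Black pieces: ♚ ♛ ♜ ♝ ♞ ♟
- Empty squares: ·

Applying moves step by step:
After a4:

♜ ♞ ♝ ♛ ♚ ♝ ♞ ♜
♟ ♟ ♟ ♟ ♟ ♟ ♟ ♟
· · · · · · · ·
· · · · · · · ·
♙ · · · · · · ·
· · · · · · · ·
· ♙ ♙ ♙ ♙ ♙ ♙ ♙
♖ ♘ ♗ ♕ ♔ ♗ ♘ ♖


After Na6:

♜ · ♝ ♛ ♚ ♝ ♞ ♜
♟ ♟ ♟ ♟ ♟ ♟ ♟ ♟
♞ · · · · · · ·
· · · · · · · ·
♙ · · · · · · ·
· · · · · · · ·
· ♙ ♙ ♙ ♙ ♙ ♙ ♙
♖ ♘ ♗ ♕ ♔ ♗ ♘ ♖


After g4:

♜ · ♝ ♛ ♚ ♝ ♞ ♜
♟ ♟ ♟ ♟ ♟ ♟ ♟ ♟
♞ · · · · · · ·
· · · · · · · ·
♙ · · · · · ♙ ·
· · · · · · · ·
· ♙ ♙ ♙ ♙ ♙ · ♙
♖ ♘ ♗ ♕ ♔ ♗ ♘ ♖


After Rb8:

· ♜ ♝ ♛ ♚ ♝ ♞ ♜
♟ ♟ ♟ ♟ ♟ ♟ ♟ ♟
♞ · · · · · · ·
· · · · · · · ·
♙ · · · · · ♙ ·
· · · · · · · ·
· ♙ ♙ ♙ ♙ ♙ · ♙
♖ ♘ ♗ ♕ ♔ ♗ ♘ ♖


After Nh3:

· ♜ ♝ ♛ ♚ ♝ ♞ ♜
♟ ♟ ♟ ♟ ♟ ♟ ♟ ♟
♞ · · · · · · ·
· · · · · · · ·
♙ · · · · · ♙ ·
· · · · · · · ♘
· ♙ ♙ ♙ ♙ ♙ · ♙
♖ ♘ ♗ ♕ ♔ ♗ · ♖


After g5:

· ♜ ♝ ♛ ♚ ♝ ♞ ♜
♟ ♟ ♟ ♟ ♟ ♟ · ♟
♞ · · · · · · ·
· · · · · · ♟ ·
♙ · · · · · ♙ ·
· · · · · · · ♘
· ♙ ♙ ♙ ♙ ♙ · ♙
♖ ♘ ♗ ♕ ♔ ♗ · ♖


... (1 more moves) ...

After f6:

· ♜ ♝ ♛ ♚ ♝ ♞ ♜
♟ ♟ ♟ ♟ ♟ · · ♟
♞ · · · · ♟ · ·
· · · · · · ♟ ·
♙ · · · · · ♙ ·
· · · · · ♙ · ♘
· ♙ ♙ ♙ ♙ · · ♙
♖ ♘ ♗ ♕ ♔ ♗ · ♖


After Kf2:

· ♜ ♝ ♛ ♚ ♝ ♞ ♜
♟ ♟ ♟ ♟ ♟ · · ♟
♞ · · · · ♟ · ·
· · · · · · ♟ ·
♙ · · · · · ♙ ·
· · · · · ♙ · ♘
· ♙ ♙ ♙ ♙ ♔ · ♙
♖ ♘ ♗ ♕ · ♗ · ♖



  a b c d e f g h
  ─────────────────
8│· ♜ ♝ ♛ ♚ ♝ ♞ ♜│8
7│♟ ♟ ♟ ♟ ♟ · · ♟│7
6│♞ · · · · ♟ · ·│6
5│· · · · · · ♟ ·│5
4│♙ · · · · · ♙ ·│4
3│· · · · · ♙ · ♘│3
2│· ♙ ♙ ♙ ♙ ♔ · ♙│2
1│♖ ♘ ♗ ♕ · ♗ · ♖│1
  ─────────────────
  a b c d e f g h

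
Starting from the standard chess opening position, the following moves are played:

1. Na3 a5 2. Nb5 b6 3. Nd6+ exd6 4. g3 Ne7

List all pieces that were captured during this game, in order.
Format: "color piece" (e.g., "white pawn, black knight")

Tracking captures:
  exd6: captured white knight

white knight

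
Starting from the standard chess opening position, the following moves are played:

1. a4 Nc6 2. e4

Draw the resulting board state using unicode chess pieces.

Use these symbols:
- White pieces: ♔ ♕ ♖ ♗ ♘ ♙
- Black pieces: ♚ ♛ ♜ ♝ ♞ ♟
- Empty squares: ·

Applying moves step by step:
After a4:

♜ ♞ ♝ ♛ ♚ ♝ ♞ ♜
♟ ♟ ♟ ♟ ♟ ♟ ♟ ♟
· · · · · · · ·
· · · · · · · ·
♙ · · · · · · ·
· · · · · · · ·
· ♙ ♙ ♙ ♙ ♙ ♙ ♙
♖ ♘ ♗ ♕ ♔ ♗ ♘ ♖


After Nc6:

♜ · ♝ ♛ ♚ ♝ ♞ ♜
♟ ♟ ♟ ♟ ♟ ♟ ♟ ♟
· · ♞ · · · · ·
· · · · · · · ·
♙ · · · · · · ·
· · · · · · · ·
· ♙ ♙ ♙ ♙ ♙ ♙ ♙
♖ ♘ ♗ ♕ ♔ ♗ ♘ ♖


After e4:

♜ · ♝ ♛ ♚ ♝ ♞ ♜
♟ ♟ ♟ ♟ ♟ ♟ ♟ ♟
· · ♞ · · · · ·
· · · · · · · ·
♙ · · · ♙ · · ·
· · · · · · · ·
· ♙ ♙ ♙ · ♙ ♙ ♙
♖ ♘ ♗ ♕ ♔ ♗ ♘ ♖



  a b c d e f g h
  ─────────────────
8│♜ · ♝ ♛ ♚ ♝ ♞ ♜│8
7│♟ ♟ ♟ ♟ ♟ ♟ ♟ ♟│7
6│· · ♞ · · · · ·│6
5│· · · · · · · ·│5
4│♙ · · · ♙ · · ·│4
3│· · · · · · · ·│3
2│· ♙ ♙ ♙ · ♙ ♙ ♙│2
1│♖ ♘ ♗ ♕ ♔ ♗ ♘ ♖│1
  ─────────────────
  a b c d e f g h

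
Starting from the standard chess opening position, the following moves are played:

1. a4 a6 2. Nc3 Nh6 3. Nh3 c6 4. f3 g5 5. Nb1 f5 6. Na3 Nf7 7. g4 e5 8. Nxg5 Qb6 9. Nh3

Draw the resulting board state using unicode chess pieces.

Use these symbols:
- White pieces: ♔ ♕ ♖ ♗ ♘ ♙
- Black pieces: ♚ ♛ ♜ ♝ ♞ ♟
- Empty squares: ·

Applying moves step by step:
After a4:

♜ ♞ ♝ ♛ ♚ ♝ ♞ ♜
♟ ♟ ♟ ♟ ♟ ♟ ♟ ♟
· · · · · · · ·
· · · · · · · ·
♙ · · · · · · ·
· · · · · · · ·
· ♙ ♙ ♙ ♙ ♙ ♙ ♙
♖ ♘ ♗ ♕ ♔ ♗ ♘ ♖


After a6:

♜ ♞ ♝ ♛ ♚ ♝ ♞ ♜
· ♟ ♟ ♟ ♟ ♟ ♟ ♟
♟ · · · · · · ·
· · · · · · · ·
♙ · · · · · · ·
· · · · · · · ·
· ♙ ♙ ♙ ♙ ♙ ♙ ♙
♖ ♘ ♗ ♕ ♔ ♗ ♘ ♖


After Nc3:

♜ ♞ ♝ ♛ ♚ ♝ ♞ ♜
· ♟ ♟ ♟ ♟ ♟ ♟ ♟
♟ · · · · · · ·
· · · · · · · ·
♙ · · · · · · ·
· · ♘ · · · · ·
· ♙ ♙ ♙ ♙ ♙ ♙ ♙
♖ · ♗ ♕ ♔ ♗ ♘ ♖


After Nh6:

♜ ♞ ♝ ♛ ♚ ♝ · ♜
· ♟ ♟ ♟ ♟ ♟ ♟ ♟
♟ · · · · · · ♞
· · · · · · · ·
♙ · · · · · · ·
· · ♘ · · · · ·
· ♙ ♙ ♙ ♙ ♙ ♙ ♙
♖ · ♗ ♕ ♔ ♗ ♘ ♖


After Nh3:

♜ ♞ ♝ ♛ ♚ ♝ · ♜
· ♟ ♟ ♟ ♟ ♟ ♟ ♟
♟ · · · · · · ♞
· · · · · · · ·
♙ · · · · · · ·
· · ♘ · · · · ♘
· ♙ ♙ ♙ ♙ ♙ ♙ ♙
♖ · ♗ ♕ ♔ ♗ · ♖


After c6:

♜ ♞ ♝ ♛ ♚ ♝ · ♜
· ♟ · ♟ ♟ ♟ ♟ ♟
♟ · ♟ · · · · ♞
· · · · · · · ·
♙ · · · · · · ·
· · ♘ · · · · ♘
· ♙ ♙ ♙ ♙ ♙ ♙ ♙
♖ · ♗ ♕ ♔ ♗ · ♖


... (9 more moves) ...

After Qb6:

♜ ♞ ♝ · ♚ ♝ · ♜
· ♟ · ♟ · ♞ · ♟
♟ ♛ ♟ · · · · ·
· · · · ♟ ♟ ♘ ·
♙ · · · · · ♙ ·
♘ · · · · ♙ · ·
· ♙ ♙ ♙ ♙ · · ♙
♖ · ♗ ♕ ♔ ♗ · ♖


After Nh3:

♜ ♞ ♝ · ♚ ♝ · ♜
· ♟ · ♟ · ♞ · ♟
♟ ♛ ♟ · · · · ·
· · · · ♟ ♟ · ·
♙ · · · · · ♙ ·
♘ · · · · ♙ · ♘
· ♙ ♙ ♙ ♙ · · ♙
♖ · ♗ ♕ ♔ ♗ · ♖



  a b c d e f g h
  ─────────────────
8│♜ ♞ ♝ · ♚ ♝ · ♜│8
7│· ♟ · ♟ · ♞ · ♟│7
6│♟ ♛ ♟ · · · · ·│6
5│· · · · ♟ ♟ · ·│5
4│♙ · · · · · ♙ ·│4
3│♘ · · · · ♙ · ♘│3
2│· ♙ ♙ ♙ ♙ · · ♙│2
1│♖ · ♗ ♕ ♔ ♗ · ♖│1
  ─────────────────
  a b c d e f g h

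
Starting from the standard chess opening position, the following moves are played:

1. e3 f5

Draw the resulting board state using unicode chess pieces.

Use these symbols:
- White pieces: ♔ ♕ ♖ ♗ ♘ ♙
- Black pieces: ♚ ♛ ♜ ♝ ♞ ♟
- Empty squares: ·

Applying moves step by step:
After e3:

♜ ♞ ♝ ♛ ♚ ♝ ♞ ♜
♟ ♟ ♟ ♟ ♟ ♟ ♟ ♟
· · · · · · · ·
· · · · · · · ·
· · · · · · · ·
· · · · ♙ · · ·
♙ ♙ ♙ ♙ · ♙ ♙ ♙
♖ ♘ ♗ ♕ ♔ ♗ ♘ ♖


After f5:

♜ ♞ ♝ ♛ ♚ ♝ ♞ ♜
♟ ♟ ♟ ♟ ♟ · ♟ ♟
· · · · · · · ·
· · · · · ♟ · ·
· · · · · · · ·
· · · · ♙ · · ·
♙ ♙ ♙ ♙ · ♙ ♙ ♙
♖ ♘ ♗ ♕ ♔ ♗ ♘ ♖



  a b c d e f g h
  ─────────────────
8│♜ ♞ ♝ ♛ ♚ ♝ ♞ ♜│8
7│♟ ♟ ♟ ♟ ♟ · ♟ ♟│7
6│· · · · · · · ·│6
5│· · · · · ♟ · ·│5
4│· · · · · · · ·│4
3│· · · · ♙ · · ·│3
2│♙ ♙ ♙ ♙ · ♙ ♙ ♙│2
1│♖ ♘ ♗ ♕ ♔ ♗ ♘ ♖│1
  ─────────────────
  a b c d e f g h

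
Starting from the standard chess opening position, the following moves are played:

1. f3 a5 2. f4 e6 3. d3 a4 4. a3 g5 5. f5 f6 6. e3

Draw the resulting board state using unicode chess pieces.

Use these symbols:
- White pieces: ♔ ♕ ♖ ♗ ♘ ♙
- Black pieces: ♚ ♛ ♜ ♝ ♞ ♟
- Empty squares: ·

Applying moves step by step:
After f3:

♜ ♞ ♝ ♛ ♚ ♝ ♞ ♜
♟ ♟ ♟ ♟ ♟ ♟ ♟ ♟
· · · · · · · ·
· · · · · · · ·
· · · · · · · ·
· · · · · ♙ · ·
♙ ♙ ♙ ♙ ♙ · ♙ ♙
♖ ♘ ♗ ♕ ♔ ♗ ♘ ♖


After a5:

♜ ♞ ♝ ♛ ♚ ♝ ♞ ♜
· ♟ ♟ ♟ ♟ ♟ ♟ ♟
· · · · · · · ·
♟ · · · · · · ·
· · · · · · · ·
· · · · · ♙ · ·
♙ ♙ ♙ ♙ ♙ · ♙ ♙
♖ ♘ ♗ ♕ ♔ ♗ ♘ ♖


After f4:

♜ ♞ ♝ ♛ ♚ ♝ ♞ ♜
· ♟ ♟ ♟ ♟ ♟ ♟ ♟
· · · · · · · ·
♟ · · · · · · ·
· · · · · ♙ · ·
· · · · · · · ·
♙ ♙ ♙ ♙ ♙ · ♙ ♙
♖ ♘ ♗ ♕ ♔ ♗ ♘ ♖


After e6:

♜ ♞ ♝ ♛ ♚ ♝ ♞ ♜
· ♟ ♟ ♟ · ♟ ♟ ♟
· · · · ♟ · · ·
♟ · · · · · · ·
· · · · · ♙ · ·
· · · · · · · ·
♙ ♙ ♙ ♙ ♙ · ♙ ♙
♖ ♘ ♗ ♕ ♔ ♗ ♘ ♖


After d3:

♜ ♞ ♝ ♛ ♚ ♝ ♞ ♜
· ♟ ♟ ♟ · ♟ ♟ ♟
· · · · ♟ · · ·
♟ · · · · · · ·
· · · · · ♙ · ·
· · · ♙ · · · ·
♙ ♙ ♙ · ♙ · ♙ ♙
♖ ♘ ♗ ♕ ♔ ♗ ♘ ♖


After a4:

♜ ♞ ♝ ♛ ♚ ♝ ♞ ♜
· ♟ ♟ ♟ · ♟ ♟ ♟
· · · · ♟ · · ·
· · · · · · · ·
♟ · · · · ♙ · ·
· · · ♙ · · · ·
♙ ♙ ♙ · ♙ · ♙ ♙
♖ ♘ ♗ ♕ ♔ ♗ ♘ ♖


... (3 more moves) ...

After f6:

♜ ♞ ♝ ♛ ♚ ♝ ♞ ♜
· ♟ ♟ ♟ · · · ♟
· · · · ♟ ♟ · ·
· · · · · ♙ ♟ ·
♟ · · · · · · ·
♙ · · ♙ · · · ·
· ♙ ♙ · ♙ · ♙ ♙
♖ ♘ ♗ ♕ ♔ ♗ ♘ ♖


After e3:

♜ ♞ ♝ ♛ ♚ ♝ ♞ ♜
· ♟ ♟ ♟ · · · ♟
· · · · ♟ ♟ · ·
· · · · · ♙ ♟ ·
♟ · · · · · · ·
♙ · · ♙ ♙ · · ·
· ♙ ♙ · · · ♙ ♙
♖ ♘ ♗ ♕ ♔ ♗ ♘ ♖



  a b c d e f g h
  ─────────────────
8│♜ ♞ ♝ ♛ ♚ ♝ ♞ ♜│8
7│· ♟ ♟ ♟ · · · ♟│7
6│· · · · ♟ ♟ · ·│6
5│· · · · · ♙ ♟ ·│5
4│♟ · · · · · · ·│4
3│♙ · · ♙ ♙ · · ·│3
2│· ♙ ♙ · · · ♙ ♙│2
1│♖ ♘ ♗ ♕ ♔ ♗ ♘ ♖│1
  ─────────────────
  a b c d e f g h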